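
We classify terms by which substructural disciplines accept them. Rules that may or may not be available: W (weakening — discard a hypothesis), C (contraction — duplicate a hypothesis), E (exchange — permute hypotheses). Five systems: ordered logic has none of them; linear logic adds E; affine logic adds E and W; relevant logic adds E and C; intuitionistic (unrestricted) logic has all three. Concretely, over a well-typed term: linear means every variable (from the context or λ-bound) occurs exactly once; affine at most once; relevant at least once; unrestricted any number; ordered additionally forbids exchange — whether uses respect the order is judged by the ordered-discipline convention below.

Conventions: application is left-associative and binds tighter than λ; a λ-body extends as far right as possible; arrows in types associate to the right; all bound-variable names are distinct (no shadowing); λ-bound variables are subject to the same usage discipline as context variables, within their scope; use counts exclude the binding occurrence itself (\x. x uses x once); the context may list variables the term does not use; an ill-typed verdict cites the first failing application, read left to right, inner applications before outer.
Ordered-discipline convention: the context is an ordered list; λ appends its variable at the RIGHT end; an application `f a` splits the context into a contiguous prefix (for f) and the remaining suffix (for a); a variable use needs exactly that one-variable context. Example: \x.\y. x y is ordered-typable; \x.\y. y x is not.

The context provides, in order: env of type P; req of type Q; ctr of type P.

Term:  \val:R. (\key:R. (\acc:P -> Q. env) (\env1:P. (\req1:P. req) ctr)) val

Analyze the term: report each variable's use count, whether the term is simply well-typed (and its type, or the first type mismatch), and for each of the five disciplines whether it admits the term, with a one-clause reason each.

counts: env=1, req=1, ctr=1, val (λ-bound)=1, key (λ-bound)=0, acc (λ-bound)=0, env1 (λ-bound)=0, req1 (λ-bound)=0
use order (left to right): env, req, ctr, val
typing: well-typed at R -> P
ordered: ✗, key, acc, env1, req1 left unused
linear: ✗, key, acc, env1, req1 left unused
affine: ✓, no duplicate uses among env, req, ctr, val, key, acc, env1, req1
relevant: ✗, key, acc, env1, req1 left unused
unrestricted: ✓, type-checks (R -> P) and nothing is barred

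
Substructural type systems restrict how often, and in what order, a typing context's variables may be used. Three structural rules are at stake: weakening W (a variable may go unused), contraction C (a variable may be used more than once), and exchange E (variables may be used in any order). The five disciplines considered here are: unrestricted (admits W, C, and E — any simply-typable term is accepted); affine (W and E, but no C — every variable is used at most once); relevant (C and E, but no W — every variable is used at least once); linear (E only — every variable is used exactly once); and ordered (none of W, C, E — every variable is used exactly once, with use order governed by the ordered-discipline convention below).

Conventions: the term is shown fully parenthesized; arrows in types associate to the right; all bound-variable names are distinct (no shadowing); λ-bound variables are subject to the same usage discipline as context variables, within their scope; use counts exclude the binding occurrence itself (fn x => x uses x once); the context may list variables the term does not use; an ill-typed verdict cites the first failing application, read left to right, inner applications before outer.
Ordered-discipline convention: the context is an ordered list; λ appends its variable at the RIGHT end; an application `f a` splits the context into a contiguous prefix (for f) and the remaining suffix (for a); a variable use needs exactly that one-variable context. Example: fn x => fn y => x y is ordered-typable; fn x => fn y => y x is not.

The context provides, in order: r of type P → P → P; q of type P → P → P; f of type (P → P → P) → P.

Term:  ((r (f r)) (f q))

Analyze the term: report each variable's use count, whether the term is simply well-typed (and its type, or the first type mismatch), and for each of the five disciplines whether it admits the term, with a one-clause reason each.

variable uses: r: 2, q: 1, f: 2
order of uses: r, f, r, f, q
typing: well-typed at P
ordered: ✗, needs contraction — r ×2, f ×2
linear: ✗, needs contraction — r ×2, f ×2
affine: ✗, needs contraction — r ×2, f ×2
relevant: ✓, at least one use each (r, q, f)
unrestricted: ✓, type-checks (P) and nothing is barred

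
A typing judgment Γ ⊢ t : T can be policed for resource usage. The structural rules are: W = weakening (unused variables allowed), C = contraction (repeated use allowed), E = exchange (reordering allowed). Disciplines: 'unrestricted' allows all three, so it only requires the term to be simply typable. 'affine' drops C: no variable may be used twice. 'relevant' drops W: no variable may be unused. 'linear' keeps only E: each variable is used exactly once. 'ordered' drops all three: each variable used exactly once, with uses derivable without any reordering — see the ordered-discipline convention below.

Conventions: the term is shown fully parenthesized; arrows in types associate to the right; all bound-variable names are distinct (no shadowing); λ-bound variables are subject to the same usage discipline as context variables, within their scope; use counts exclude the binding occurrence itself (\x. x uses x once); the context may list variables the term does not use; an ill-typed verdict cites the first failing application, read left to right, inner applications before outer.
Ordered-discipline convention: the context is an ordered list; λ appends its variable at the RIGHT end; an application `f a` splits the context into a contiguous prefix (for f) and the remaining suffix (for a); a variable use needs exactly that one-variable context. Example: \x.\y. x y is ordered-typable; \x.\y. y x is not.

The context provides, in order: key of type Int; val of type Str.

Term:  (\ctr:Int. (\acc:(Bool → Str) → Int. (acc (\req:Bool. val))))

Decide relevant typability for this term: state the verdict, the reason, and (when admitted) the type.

no — key, ctr, req left unused
use counts: key: 0, val: 1, ctr (λ-bound): 0, acc (λ-bound): 1, req (λ-bound): 0
use order (left to right): acc, val
typing: well-typed — term : Int → ((Bool → Str) → Int) → Int
across the five disciplines: ordered ✗ · linear ✗ · affine ✓ · relevant ✗ · unrestricted ✓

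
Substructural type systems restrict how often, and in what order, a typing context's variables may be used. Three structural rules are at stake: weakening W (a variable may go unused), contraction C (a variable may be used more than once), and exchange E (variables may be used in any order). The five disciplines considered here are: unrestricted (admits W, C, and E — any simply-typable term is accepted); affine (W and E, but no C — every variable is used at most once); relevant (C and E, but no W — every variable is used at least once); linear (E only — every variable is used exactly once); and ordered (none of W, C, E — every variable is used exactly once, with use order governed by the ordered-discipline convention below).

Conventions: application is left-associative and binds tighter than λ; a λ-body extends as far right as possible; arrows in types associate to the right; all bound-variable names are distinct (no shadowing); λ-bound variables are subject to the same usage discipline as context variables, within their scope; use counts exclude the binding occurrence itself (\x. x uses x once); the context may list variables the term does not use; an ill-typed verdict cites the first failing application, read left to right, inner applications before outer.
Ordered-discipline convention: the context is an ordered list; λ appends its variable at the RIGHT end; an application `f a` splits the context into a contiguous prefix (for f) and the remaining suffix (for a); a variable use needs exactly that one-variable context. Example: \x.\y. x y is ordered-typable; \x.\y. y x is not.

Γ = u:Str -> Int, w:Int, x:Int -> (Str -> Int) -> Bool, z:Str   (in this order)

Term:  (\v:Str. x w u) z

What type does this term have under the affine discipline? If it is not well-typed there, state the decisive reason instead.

term : Bool
use counts: u ×1; w ×1; x ×1; z ×1; v [bound] ×0
order of uses: x, w, u, z
typing: well-typed at Bool
per-discipline verdicts: ordered ✗; linear ✗; affine ✓; relevant ✗; unrestricted ✓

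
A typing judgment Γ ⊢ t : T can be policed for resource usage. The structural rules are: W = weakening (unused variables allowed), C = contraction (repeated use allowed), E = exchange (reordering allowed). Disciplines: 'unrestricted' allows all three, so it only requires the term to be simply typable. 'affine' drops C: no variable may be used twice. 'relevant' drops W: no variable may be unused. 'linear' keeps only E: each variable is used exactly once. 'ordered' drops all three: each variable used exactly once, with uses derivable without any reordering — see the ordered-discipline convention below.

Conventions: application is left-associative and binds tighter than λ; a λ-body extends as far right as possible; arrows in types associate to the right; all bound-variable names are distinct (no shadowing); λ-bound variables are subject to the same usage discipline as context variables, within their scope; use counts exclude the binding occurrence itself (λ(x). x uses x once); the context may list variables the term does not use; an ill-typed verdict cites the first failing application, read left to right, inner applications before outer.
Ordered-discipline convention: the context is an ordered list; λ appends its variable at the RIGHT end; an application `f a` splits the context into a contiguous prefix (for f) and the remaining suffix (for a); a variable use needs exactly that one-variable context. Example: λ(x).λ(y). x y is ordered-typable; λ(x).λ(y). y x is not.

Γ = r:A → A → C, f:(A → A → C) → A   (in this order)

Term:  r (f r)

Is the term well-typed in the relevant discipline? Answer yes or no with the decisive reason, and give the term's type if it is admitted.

yes — none of r, f goes unused; term : A → C
usage: r=2, f=1
left-to-right use order: r, f, r
typing: ✓ — A → C
all disciplines: ordered ✗ | linear ✗ | affine ✗ | relevant ✓ | unrestricted ✓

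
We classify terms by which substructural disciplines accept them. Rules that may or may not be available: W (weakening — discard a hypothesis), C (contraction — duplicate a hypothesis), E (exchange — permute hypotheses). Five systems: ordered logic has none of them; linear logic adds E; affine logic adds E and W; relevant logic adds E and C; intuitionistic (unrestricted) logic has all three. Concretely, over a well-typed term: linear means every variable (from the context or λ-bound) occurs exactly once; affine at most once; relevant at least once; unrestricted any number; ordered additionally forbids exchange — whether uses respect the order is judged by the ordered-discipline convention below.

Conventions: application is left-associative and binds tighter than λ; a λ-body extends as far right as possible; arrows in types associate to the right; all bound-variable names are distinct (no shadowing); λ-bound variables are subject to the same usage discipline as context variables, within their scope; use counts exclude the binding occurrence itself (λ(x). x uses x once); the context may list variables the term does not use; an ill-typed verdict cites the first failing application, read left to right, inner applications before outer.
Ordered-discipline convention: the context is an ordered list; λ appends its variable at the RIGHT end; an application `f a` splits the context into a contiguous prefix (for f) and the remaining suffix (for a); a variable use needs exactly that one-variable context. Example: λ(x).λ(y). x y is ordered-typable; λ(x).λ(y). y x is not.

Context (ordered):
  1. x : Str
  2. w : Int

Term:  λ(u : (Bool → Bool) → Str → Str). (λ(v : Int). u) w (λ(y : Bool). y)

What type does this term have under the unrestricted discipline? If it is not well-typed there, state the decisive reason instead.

term : ((Bool → Bool) → Str → Str) → Str → Str
counts: x: 0×; w: 1×; u (bound): 1×; v (bound): 0×; y (bound): 1×
uses in reading order: u, w, y
typing: the term checks, with type ((Bool → Bool) → Str → Str) → Str → Str
across the five disciplines: ordered ✗ · linear ✗ · affine ✓ · relevant ✗ · unrestricted ✓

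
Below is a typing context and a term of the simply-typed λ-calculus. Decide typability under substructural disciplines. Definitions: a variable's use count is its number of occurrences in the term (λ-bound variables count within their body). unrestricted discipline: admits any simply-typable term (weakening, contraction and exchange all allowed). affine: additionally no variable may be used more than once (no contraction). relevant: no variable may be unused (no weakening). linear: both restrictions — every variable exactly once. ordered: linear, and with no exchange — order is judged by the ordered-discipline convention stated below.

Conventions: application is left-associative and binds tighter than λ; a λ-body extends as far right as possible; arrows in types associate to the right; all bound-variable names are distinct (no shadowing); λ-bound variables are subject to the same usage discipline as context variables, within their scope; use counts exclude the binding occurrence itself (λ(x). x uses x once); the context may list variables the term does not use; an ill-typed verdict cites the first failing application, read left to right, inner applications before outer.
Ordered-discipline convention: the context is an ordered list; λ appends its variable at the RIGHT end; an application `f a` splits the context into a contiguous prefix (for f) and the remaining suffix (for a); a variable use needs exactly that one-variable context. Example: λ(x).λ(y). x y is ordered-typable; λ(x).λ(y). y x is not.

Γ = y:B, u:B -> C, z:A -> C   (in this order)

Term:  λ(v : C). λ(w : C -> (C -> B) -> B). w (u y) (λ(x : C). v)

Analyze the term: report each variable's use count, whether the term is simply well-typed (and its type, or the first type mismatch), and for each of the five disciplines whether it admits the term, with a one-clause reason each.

usage: y=1, u=1, z=0, v (bound)=1, w (bound)=1, x (bound)=0
order of uses: w, u, y, v
typing: ill-typed: argument of type C -> C where C -> B is required
ordered: ✗ — a type mismatch blocks all five
linear: ✗ — the type mismatch rejects it
affine: ✗ — not simply typable
relevant: ✗ — fails simple typing
unrestricted: ✗ — a type mismatch blocks all five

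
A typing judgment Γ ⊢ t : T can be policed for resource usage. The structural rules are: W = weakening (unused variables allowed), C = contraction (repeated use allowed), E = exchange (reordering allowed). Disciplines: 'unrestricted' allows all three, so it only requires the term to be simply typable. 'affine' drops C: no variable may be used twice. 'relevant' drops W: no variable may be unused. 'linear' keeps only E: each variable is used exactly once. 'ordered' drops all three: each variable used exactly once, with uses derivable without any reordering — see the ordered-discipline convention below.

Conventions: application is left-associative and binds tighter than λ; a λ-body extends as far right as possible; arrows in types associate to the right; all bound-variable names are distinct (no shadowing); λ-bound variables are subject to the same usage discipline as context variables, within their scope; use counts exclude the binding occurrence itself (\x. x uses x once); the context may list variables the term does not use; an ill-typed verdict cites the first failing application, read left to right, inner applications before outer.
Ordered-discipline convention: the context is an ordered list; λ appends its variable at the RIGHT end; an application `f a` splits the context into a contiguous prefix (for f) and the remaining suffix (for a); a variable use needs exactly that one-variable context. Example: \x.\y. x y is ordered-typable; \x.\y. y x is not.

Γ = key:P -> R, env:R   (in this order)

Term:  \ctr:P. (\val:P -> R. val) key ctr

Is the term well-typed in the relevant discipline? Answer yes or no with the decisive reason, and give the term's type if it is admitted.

no — unused: env — weakening required
variable uses: key: 1, env: 0, ctr (λ-bound): 1, val (λ-bound): 1
use order (left to right): val, key, ctr
typing: well-typed — term : P -> R
all disciplines: ordered ✗, linear ✗, affine ✓, relevant ✗, unrestricted ✓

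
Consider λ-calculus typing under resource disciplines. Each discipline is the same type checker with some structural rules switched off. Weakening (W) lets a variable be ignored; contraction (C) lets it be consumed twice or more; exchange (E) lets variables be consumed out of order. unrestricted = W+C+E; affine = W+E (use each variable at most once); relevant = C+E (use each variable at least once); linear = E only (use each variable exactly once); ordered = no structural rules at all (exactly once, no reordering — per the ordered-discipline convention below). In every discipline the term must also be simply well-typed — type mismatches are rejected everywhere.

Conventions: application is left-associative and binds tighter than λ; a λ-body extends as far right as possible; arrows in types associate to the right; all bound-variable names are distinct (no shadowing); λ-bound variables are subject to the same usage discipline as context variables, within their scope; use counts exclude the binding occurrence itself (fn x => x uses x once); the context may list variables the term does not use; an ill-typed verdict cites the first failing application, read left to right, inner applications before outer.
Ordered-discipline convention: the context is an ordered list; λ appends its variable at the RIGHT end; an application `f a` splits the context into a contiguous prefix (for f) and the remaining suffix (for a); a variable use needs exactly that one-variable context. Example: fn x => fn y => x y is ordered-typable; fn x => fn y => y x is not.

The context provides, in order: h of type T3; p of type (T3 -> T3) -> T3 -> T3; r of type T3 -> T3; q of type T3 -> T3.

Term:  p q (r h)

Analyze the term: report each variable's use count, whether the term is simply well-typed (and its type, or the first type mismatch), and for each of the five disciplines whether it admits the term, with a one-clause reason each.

variable uses: h: 1×; p: 1×; r: 1×; q: 1×
left-to-right use order: p, q, r, h
typing: ✓ — T3
ordered: ✗, no contiguous prefix/suffix split fits p, q, r, h
linear: ✓, exactly-once usage across h, p, r, q
affine: ✓, h, p, r, q: no repeats, contraction unneeded
relevant: ✓, every one of h, p, r, q appears
unrestricted: ✓, typability at T3 is all that's needed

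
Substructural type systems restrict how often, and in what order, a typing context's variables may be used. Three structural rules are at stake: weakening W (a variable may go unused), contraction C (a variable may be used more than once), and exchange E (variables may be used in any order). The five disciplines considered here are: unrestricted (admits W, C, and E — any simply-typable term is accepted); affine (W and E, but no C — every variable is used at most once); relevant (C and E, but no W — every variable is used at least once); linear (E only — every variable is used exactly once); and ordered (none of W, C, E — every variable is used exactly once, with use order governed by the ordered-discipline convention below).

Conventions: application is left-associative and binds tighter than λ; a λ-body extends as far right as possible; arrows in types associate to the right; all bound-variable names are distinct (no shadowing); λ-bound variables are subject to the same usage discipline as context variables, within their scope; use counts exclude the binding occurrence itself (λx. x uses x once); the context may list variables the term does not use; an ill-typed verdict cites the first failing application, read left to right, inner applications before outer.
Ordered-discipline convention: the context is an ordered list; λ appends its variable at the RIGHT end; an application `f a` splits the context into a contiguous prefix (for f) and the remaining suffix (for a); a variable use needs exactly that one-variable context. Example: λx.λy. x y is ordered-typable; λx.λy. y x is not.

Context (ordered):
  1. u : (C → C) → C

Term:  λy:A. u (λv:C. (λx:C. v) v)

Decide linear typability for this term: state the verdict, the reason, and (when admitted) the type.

no — uses contraction: v ×2; needs weakening: y, x unused
usage: u=1, y [bound]=0, v [bound]=2, x [bound]=0
left-to-right use order: u, v, v
typing: ✓ — A → C
summary: ordered ✗, linear ✗, affine ✗, relevant ✗, unrestricted ✓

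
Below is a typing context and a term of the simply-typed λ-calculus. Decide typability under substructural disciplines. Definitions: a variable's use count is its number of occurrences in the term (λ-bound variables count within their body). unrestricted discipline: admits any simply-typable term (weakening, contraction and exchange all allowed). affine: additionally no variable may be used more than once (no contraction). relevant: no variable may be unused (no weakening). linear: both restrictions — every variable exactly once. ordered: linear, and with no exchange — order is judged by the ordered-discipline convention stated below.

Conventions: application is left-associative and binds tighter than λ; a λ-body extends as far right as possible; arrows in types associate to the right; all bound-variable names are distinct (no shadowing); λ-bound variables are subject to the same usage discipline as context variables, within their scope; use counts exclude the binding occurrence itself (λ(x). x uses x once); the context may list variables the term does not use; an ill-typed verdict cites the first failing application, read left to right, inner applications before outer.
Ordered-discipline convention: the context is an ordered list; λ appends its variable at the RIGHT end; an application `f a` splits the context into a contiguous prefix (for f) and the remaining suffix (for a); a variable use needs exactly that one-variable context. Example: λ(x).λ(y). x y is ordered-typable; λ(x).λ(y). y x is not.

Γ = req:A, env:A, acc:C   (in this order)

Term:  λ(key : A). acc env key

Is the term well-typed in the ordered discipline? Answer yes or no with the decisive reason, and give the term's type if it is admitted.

no — the type mismatch rejects it
variable uses: req ×0; env ×1; acc ×1; key [bound] ×1
uses in reading order: acc, env, key
typing: ill-typed: can't apply a value of type C
across the five disciplines: ordered ✗ · linear ✗ · affine ✗ · relevant ✗ · unrestricted ✗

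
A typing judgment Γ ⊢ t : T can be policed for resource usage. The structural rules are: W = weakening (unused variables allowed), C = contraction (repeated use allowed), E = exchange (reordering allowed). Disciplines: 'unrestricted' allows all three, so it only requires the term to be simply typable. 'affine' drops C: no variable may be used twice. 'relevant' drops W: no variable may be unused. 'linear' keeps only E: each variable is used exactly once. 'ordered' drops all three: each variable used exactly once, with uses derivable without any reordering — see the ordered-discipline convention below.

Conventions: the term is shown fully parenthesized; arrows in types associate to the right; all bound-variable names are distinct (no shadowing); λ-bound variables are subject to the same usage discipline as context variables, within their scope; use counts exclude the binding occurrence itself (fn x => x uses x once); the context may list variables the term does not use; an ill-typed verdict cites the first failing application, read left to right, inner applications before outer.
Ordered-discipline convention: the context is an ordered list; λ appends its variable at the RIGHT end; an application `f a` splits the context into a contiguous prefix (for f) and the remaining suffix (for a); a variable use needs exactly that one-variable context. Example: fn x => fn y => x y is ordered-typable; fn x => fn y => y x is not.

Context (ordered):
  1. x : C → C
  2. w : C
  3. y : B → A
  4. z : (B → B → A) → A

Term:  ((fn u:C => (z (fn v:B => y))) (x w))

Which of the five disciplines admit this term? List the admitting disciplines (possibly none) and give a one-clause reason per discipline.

admitted in: affine, unrestricted
variable uses: x ×1, w ×1, y ×1, z ×1, u (λ-bound) ×0, v (λ-bound) ×0
use order (left to right): z, y, x, w
typing: well-typed at A
ordered ✗ (u, v left unused)
linear ✗ (u, v left unused)
affine ✓ (no duplicate uses among x, w, y, z, u, v)
relevant ✗ (u, v left unused)
unrestricted ✓ (type-checks (A) and nothing is barred)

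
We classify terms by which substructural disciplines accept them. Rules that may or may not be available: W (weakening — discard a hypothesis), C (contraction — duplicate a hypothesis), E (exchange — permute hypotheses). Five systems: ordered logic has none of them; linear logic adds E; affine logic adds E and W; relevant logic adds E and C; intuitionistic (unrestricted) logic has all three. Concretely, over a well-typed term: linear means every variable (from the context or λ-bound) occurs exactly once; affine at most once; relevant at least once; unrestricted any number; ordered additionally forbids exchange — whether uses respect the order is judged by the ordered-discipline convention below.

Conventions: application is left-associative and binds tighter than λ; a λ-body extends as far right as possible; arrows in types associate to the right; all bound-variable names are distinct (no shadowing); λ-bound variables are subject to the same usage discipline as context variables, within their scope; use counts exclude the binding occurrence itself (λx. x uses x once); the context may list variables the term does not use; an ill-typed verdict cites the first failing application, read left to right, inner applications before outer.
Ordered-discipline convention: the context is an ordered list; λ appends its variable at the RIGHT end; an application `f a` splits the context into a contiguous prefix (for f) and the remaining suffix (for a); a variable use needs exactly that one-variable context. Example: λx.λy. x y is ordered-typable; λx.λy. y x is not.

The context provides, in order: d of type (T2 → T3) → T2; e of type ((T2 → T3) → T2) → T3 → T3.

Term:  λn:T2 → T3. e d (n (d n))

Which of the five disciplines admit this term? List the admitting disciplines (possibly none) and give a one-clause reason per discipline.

admitting disciplines: relevant, unrestricted
variable uses: d ×2; e ×1; n (bound) ×2
uses in reading order: e, d, n, d, n
typing: well-typed — term : (T2 → T3) → T3
ordered: ✗, repeated use of d ×2, n ×2
linear: ✗, repeated use of d ×2, n ×2
affine: ✗, repeated use of d ×2, n ×2
relevant: ✓, at least one use each (d, e, n)
unrestricted: ✓, simply typable at (T2 → T3) → T3; W, C, E all held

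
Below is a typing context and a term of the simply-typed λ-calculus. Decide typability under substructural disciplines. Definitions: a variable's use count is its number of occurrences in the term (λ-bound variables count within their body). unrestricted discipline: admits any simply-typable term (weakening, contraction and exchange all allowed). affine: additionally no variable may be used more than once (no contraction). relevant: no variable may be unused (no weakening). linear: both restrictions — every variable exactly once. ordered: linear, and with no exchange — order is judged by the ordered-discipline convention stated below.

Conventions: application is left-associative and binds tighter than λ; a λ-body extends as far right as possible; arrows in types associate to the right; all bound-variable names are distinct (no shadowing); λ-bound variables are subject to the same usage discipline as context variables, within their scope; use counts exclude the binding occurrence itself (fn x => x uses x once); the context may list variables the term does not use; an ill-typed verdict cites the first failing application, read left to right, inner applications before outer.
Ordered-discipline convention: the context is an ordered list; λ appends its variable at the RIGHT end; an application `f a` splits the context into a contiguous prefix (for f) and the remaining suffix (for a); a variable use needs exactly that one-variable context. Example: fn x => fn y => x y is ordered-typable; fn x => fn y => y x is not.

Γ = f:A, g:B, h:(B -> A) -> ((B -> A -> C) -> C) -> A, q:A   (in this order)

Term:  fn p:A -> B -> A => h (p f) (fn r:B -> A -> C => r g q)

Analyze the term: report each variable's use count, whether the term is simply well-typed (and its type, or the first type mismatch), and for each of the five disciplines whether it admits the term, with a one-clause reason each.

use counts: f: 1×, g: 1×, h: 1×, q: 1×, p [bound]: 1×, r [bound]: 1×
use order (left to right): h, p, f, r, g, q
typing: well-typed — term : (A -> B -> A) -> A
ordered ✗ (use order h, p, f, r, g, q needs exchange)
linear ✓ (exactly-once usage across f, g, h, q, p, r)
affine ✓ (none of f, g, h, q, p, r used more than once)
relevant ✓ (f, g, h, q, p, r: all used, weakening unneeded)
unrestricted ✓ (well-typed at (A -> B -> A) -> A; no restrictions here)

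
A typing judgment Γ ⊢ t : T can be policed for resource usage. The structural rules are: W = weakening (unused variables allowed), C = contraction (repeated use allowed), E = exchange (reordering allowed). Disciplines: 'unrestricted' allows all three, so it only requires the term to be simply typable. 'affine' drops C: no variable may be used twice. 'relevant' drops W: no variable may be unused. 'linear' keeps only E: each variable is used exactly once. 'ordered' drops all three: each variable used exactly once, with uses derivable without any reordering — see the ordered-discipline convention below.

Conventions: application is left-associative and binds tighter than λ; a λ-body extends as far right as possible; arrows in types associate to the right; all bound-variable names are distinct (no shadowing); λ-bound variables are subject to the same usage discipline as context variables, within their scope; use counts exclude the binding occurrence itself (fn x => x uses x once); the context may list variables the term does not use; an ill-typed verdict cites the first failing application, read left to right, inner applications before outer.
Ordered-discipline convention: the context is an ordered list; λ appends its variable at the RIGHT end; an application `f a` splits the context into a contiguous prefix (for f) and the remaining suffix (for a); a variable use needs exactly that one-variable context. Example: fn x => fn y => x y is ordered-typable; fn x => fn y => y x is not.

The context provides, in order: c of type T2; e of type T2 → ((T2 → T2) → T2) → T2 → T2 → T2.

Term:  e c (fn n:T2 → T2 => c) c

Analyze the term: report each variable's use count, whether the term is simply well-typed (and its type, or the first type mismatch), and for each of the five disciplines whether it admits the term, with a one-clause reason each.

use counts: c: 3; e: 1; n (bound): 0
order of uses: e, c, c, c
typing: well-typed — term : T2 → T2
ordered: ✗ — c ×3 used more than once (contraction); n left unused
linear: ✗ — c ×3 used more than once (contraction); n left unused
affine: ✗ — c ×3 used more than once (contraction)
relevant: ✗ — n left unused
unrestricted: ✓ — simply typable at T2 → T2; W, C, E all held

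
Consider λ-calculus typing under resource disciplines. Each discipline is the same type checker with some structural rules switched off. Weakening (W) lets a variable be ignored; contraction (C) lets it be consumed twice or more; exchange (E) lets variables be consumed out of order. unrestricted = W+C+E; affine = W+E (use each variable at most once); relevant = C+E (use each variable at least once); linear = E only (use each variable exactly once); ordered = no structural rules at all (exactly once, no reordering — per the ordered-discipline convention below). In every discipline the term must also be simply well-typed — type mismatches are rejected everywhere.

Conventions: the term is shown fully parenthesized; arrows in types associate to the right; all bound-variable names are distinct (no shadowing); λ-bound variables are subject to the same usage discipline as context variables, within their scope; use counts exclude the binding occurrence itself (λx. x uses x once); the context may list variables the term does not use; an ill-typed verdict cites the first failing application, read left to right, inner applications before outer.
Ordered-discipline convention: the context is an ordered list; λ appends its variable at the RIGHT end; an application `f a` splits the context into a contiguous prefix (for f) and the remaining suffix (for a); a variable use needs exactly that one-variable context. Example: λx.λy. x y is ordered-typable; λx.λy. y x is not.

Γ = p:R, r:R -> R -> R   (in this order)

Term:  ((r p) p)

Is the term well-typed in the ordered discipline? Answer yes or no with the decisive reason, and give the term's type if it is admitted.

no — uses contraction: p ×2
variable uses: p=2, r=1
left-to-right use order: r, p, p
typing: ✓ — R
all disciplines: ordered ✗, linear ✗, affine ✗, relevant ✓, unrestricted ✓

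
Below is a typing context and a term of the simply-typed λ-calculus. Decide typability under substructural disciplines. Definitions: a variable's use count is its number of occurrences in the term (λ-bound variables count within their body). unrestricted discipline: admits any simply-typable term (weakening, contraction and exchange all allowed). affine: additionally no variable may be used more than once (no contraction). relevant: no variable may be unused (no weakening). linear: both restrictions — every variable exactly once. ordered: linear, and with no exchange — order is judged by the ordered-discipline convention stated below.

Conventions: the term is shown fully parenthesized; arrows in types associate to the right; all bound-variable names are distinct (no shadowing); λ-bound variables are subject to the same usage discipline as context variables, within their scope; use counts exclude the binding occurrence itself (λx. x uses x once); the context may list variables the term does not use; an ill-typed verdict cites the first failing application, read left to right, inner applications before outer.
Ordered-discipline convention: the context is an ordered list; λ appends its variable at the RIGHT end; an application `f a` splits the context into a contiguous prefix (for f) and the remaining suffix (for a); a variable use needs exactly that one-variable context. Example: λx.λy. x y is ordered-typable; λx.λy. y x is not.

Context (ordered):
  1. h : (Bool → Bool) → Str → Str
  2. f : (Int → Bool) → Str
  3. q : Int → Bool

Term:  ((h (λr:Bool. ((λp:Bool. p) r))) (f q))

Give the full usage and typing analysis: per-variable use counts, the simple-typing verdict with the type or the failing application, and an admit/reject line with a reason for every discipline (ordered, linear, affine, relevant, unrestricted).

counts: h: 1×; f: 1×; q: 1×; r (λ-bound): 1×; p (λ-bound): 1×
order of uses: h, p, r, f, q
typing: well-typed at Str
ordered ✓ (one use each (h, f, q, r, p); ordered split holds)
linear ✓ (h, f, q, r, p: one use apiece)
affine ✓ (no duplicate uses among h, f, q, r, p)
relevant ✓ (h, f, q, r, p: all used, weakening unneeded)
unrestricted ✓ (typability at Str is all that's needed)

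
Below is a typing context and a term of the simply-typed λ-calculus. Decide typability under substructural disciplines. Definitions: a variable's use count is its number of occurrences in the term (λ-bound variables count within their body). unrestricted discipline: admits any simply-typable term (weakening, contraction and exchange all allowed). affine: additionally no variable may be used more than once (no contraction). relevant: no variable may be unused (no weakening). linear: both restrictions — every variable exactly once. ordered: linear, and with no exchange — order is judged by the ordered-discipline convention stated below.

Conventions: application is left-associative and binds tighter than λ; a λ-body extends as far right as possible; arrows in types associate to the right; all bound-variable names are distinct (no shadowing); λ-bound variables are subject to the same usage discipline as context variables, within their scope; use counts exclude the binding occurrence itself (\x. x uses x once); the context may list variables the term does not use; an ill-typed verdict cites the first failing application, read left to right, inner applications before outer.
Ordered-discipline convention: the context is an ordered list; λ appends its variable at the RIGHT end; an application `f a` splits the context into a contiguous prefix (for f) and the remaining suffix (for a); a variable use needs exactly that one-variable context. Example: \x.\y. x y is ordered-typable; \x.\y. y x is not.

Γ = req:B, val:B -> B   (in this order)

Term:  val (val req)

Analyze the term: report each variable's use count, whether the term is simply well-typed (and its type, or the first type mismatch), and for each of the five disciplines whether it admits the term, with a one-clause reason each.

variable uses: req=1; val=2
order of uses: val, val, req
typing: the term checks, with type B
ordered ✗ (uses contraction: val ×2)
linear ✗ (uses contraction: val ×2)
affine ✗ (uses contraction: val ×2)
relevant ✓ (req, val: all used, weakening unneeded)
unrestricted ✓ (simply typable at B; W, C, E all held)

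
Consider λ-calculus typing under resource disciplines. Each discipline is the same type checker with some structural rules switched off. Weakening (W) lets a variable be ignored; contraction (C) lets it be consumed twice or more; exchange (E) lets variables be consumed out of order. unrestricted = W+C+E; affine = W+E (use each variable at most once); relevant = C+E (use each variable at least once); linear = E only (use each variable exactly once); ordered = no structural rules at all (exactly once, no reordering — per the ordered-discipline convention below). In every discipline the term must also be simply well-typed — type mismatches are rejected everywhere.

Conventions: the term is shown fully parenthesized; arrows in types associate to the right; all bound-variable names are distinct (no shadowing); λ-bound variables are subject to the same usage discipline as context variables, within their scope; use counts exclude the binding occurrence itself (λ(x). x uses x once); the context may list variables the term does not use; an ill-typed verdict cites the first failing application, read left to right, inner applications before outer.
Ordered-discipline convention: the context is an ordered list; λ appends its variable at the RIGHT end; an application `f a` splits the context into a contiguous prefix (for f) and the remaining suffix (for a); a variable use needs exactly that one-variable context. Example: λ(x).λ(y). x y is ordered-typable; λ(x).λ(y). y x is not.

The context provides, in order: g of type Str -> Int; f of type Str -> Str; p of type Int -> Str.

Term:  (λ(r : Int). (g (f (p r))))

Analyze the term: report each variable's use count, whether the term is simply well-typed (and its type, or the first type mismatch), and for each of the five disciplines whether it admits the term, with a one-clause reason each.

usage: g=1, f=1, p=1, r (λ-bound)=1
uses in reading order: g, f, p, r
typing: ✓ — Int -> Int
ordered: ✓, g, f, p, r: once each, no exchange needed
linear: ✓, single use per variable (g, f, p, r)
affine: ✓, at most one use each (g, f, p, r)
relevant: ✓, every one of g, f, p, r appears
unrestricted: ✓, simply typable at Int -> Int; W, C, E all held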